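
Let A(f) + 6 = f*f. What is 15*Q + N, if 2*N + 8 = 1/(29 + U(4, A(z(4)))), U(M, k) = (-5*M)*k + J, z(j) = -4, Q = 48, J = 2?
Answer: 242007/338 ≈ 716.00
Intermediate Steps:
A(f) = -6 + f² (A(f) = -6 + f*f = -6 + f²)
U(M, k) = 2 - 5*M*k (U(M, k) = (-5*M)*k + 2 = -5*M*k + 2 = 2 - 5*M*k)
N = -1353/338 (N = -4 + 1/(2*(29 + (2 - 5*4*(-6 + (-4)²)))) = -4 + 1/(2*(29 + (2 - 5*4*(-6 + 16)))) = -4 + 1/(2*(29 + (2 - 5*4*10))) = -4 + 1/(2*(29 + (2 - 200))) = -4 + 1/(2*(29 - 198)) = -4 + (½)/(-169) = -4 + (½)*(-1/169) = -4 - 1/338 = -1353/338 ≈ -4.0030)
15*Q + N = 15*48 - 1353/338 = 720 - 1353/338 = 242007/338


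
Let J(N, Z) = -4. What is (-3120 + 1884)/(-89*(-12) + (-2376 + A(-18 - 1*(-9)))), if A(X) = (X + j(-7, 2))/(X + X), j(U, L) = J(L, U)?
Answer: 22248/23531 ≈ 0.94548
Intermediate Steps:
j(U, L) = -4
A(X) = (-4 + X)/(2*X) (A(X) = (X - 4)/(X + X) = (-4 + X)/((2*X)) = (-4 + X)*(1/(2*X)) = (-4 + X)/(2*X))
(-3120 + 1884)/(-89*(-12) + (-2376 + A(-18 - 1*(-9)))) = (-3120 + 1884)/(-89*(-12) + (-2376 + (-4 + (-18 - 1*(-9)))/(2*(-18 - 1*(-9))))) = -1236/(1068 + (-2376 + (-4 + (-18 + 9))/(2*(-18 + 9)))) = -1236/(1068 + (-2376 + (½)*(-4 - 9)/(-9))) = -1236/(1068 + (-2376 + (½)*(-⅑)*(-13))) = -1236/(1068 + (-2376 + 13/18)) = -1236/(1068 - 42755/18) = -1236/(-23531/18) = -1236*(-18/23531) = 22248/23531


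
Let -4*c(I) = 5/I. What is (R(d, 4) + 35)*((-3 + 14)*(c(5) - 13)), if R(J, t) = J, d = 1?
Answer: -5247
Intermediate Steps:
c(I) = -5/(4*I)
(R(d, 4) + 35)*((-3 + 14)*(c(5) - 13)) = (1 + 35)*((-3 + 14)*(-5/4/5 - 13)) = 36*(11*(-5/4*⅕ - 13)) = 36*(11*(-¼ - 13)) = 36*(11*(-53/4)) = 36*(-583/4) = -5247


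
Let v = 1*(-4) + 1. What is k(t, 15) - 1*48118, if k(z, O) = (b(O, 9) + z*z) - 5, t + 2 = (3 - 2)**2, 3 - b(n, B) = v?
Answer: -48116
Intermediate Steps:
v = -3 (v = -4 + 1 = -3)
b(n, B) = 6 (b(n, B) = 3 - 1*(-3) = 3 + 3 = 6)
t = -1 (t = -2 + (3 - 2)**2 = -2 + 1**2 = -2 + 1 = -1)
k(z, O) = 1 + z**2 (k(z, O) = (6 + z*z) - 5 = (6 + z**2) - 5 = 1 + z**2)
k(t, 15) - 1*48118 = (1 + (-1)**2) - 1*48118 = (1 + 1) - 48118 = 2 - 48118 = -48116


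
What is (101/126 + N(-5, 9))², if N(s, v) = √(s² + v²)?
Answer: 1693057/15876 + 101*√106/63 ≈ 123.15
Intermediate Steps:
(101/126 + N(-5, 9))² = (101/126 + √((-5)² + 9²))² = (101*(1/126) + √(25 + 81))² = (101/126 + √106)²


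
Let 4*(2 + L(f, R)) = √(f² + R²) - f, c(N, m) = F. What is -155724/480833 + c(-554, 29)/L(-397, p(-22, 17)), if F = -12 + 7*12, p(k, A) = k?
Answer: -722674284/42844751 + 72*√158093/1693 ≈ 0.042266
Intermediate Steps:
F = 72 (F = -12 + 84 = 72)
c(N, m) = 72
L(f, R) = -2 - f/4 + √(R² + f²)/4 (L(f, R) = -2 + (√(f² + R²) - f)/4 = -2 + (√(R² + f²) - f)/4 = -2 + (-f/4 + √(R² + f²)/4) = -2 - f/4 + √(R² + f²)/4)
-155724/480833 + c(-554, 29)/L(-397, p(-22, 17)) = -155724/480833 + 72/(-2 - ¼*(-397) + √((-22)² + (-397)²)/4) = -155724*1/480833 + 72/(-2 + 397/4 + √(484 + 157609)/4) = -8196/25307 + 72/(-2 + 397/4 + √158093/4) = -8196/25307 + 72/(389/4 + √158093/4)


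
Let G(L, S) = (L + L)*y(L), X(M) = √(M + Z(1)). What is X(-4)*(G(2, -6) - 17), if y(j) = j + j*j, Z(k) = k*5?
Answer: 7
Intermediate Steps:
Z(k) = 5*k
y(j) = j + j²
X(M) = √(5 + M) (X(M) = √(M + 5*1) = √(M + 5) = √(5 + M))
G(L, S) = 2*L²*(1 + L) (G(L, S) = (L + L)*(L*(1 + L)) = (2*L)*(L*(1 + L)) = 2*L²*(1 + L))
X(-4)*(G(2, -6) - 17) = √(5 - 4)*(2*2²*(1 + 2) - 17) = √1*(2*4*3 - 17) = 1*(24 - 17) = 1*7 = 7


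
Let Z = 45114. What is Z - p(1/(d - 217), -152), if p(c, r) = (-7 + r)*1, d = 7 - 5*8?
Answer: 45273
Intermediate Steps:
d = -33 (d = 7 - 40 = -33)
p(c, r) = -7 + r
Z - p(1/(d - 217), -152) = 45114 - (-7 - 152) = 45114 - 1*(-159) = 45114 + 159 = 45273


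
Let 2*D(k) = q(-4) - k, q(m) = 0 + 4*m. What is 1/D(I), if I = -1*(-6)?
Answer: -1/11 ≈ -0.090909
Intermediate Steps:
q(m) = 4*m
I = 6
D(k) = -8 - k/2 (D(k) = (4*(-4) - k)/2 = (-16 - k)/2 = -8 - k/2)
1/D(I) = 1/(-8 - 1/2*6) = 1/(-8 - 3) = 1/(-11) = -1/11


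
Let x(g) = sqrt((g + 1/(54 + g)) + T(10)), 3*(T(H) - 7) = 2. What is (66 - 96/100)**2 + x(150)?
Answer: 2643876/625 + sqrt(1640415)/102 ≈ 4242.8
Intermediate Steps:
T(H) = 23/3 (T(H) = 7 + (1/3)*2 = 7 + 2/3 = 23/3)
x(g) = sqrt(23/3 + g + 1/(54 + g)) (x(g) = sqrt((g + 1/(54 + g)) + 23/3) = sqrt(23/3 + g + 1/(54 + g)))
(66 - 96/100)**2 + x(150) = (66 - 96/100)**2 + sqrt(3)*sqrt((1245 + 3*150**2 + 185*150)/(54 + 150))/3 = (66 - 96*1/100)**2 + sqrt(3)*sqrt((1245 + 3*22500 + 27750)/204)/3 = (66 - 24/25)**2 + sqrt(3)*sqrt((1245 + 67500 + 27750)/204)/3 = (1626/25)**2 + sqrt(3)*sqrt((1/204)*96495)/3 = 2643876/625 + sqrt(3)*sqrt(32165/68)/3 = 2643876/625 + sqrt(3)*(sqrt(546805)/34)/3 = 2643876/625 + sqrt(1640415)/102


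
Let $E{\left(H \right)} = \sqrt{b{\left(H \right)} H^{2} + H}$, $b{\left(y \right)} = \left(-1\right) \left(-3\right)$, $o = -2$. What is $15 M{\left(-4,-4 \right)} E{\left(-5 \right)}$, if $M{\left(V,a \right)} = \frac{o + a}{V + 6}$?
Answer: $- 45 \sqrt{70} \approx -376.5$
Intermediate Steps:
$M{\left(V,a \right)} = \frac{-2 + a}{6 + V}$ ($M{\left(V,a \right)} = \frac{-2 + a}{V + 6} = \frac{-2 + a}{6 + V}$)
$b{\left(y \right)} = 3$
$E{\left(H \right)} = \sqrt{H + 3 H^{2}}$ ($E{\left(H \right)} = \sqrt{3 H^{2} + H} = \sqrt{H + 3 H^{2}}$)
$15 M{\left(-4,-4 \right)} E{\left(-5 \right)} = 15 \frac{-2 - 4}{6 - 4} \sqrt{- 5 \left(1 + 3 \left(-5\right)\right)} = 15 \cdot \frac{1}{2} \left(-6\right) \sqrt{- 5 \left(1 - 15\right)} = 15 \cdot \frac{1}{2} \left(-6\right) \sqrt{\left(-5\right) \left(-14\right)} = 15 \left(-3\right) \sqrt{70} = - 45 \sqrt{70}$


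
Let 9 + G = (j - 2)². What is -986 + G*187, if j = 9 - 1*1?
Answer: 4063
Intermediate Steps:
j = 8 (j = 9 - 1 = 8)
G = 27 (G = -9 + (8 - 2)² = -9 + 6² = -9 + 36 = 27)
-986 + G*187 = -986 + 27*187 = -986 + 5049 = 4063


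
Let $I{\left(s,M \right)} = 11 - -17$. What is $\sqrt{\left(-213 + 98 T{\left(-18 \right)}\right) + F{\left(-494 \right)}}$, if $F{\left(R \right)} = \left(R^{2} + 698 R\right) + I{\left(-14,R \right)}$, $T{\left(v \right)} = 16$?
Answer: $i \sqrt{99393} \approx 315.27 i$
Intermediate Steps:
$I{\left(s,M \right)} = 28$ ($I{\left(s,M \right)} = 11 + 17 = 28$)
$F{\left(R \right)} = 28 + R^{2} + 698 R$ ($F{\left(R \right)} = \left(R^{2} + 698 R\right) + 28 = 28 + R^{2} + 698 R$)
$\sqrt{\left(-213 + 98 T{\left(-18 \right)}\right) + F{\left(-494 \right)}} = \sqrt{\left(-213 + 98 \cdot 16\right) + \left(28 + \left(-494\right)^{2} + 698 \left(-494\right)\right)} = \sqrt{\left(-213 + 1568\right) + \left(28 + 244036 - 344812\right)} = \sqrt{1355 - 100748} = \sqrt{-99393} = i \sqrt{99393}$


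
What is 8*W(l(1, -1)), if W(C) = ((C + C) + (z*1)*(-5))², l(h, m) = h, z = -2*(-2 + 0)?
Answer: 2592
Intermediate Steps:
z = 4 (z = -2*(-2) = 4)
W(C) = (-20 + 2*C)² (W(C) = ((C + C) + (4*1)*(-5))² = (2*C + 4*(-5))² = (2*C - 20)² = (-20 + 2*C)²)
8*W(l(1, -1)) = 8*(4*(-10 + 1)²) = 8*(4*(-9)²) = 8*(4*81) = 8*324 = 2592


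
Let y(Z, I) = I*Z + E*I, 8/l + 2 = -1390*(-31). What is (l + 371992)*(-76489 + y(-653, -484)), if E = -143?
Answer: 618645815611575/5386 ≈ 1.1486e+11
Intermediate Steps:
l = 1/5386 (l = 8/(-2 - 1390*(-31)) = 8/(-2 + 43090) = 8/43088 = 8*(1/43088) = 1/5386 ≈ 0.00018567)
y(Z, I) = -143*I + I*Z (y(Z, I) = I*Z - 143*I = -143*I + I*Z)
(l + 371992)*(-76489 + y(-653, -484)) = (1/5386 + 371992)*(-76489 - 484*(-143 - 653)) = 2003548913*(-76489 - 484*(-796))/5386 = 2003548913*(-76489 + 385264)/5386 = (2003548913/5386)*308775 = 618645815611575/5386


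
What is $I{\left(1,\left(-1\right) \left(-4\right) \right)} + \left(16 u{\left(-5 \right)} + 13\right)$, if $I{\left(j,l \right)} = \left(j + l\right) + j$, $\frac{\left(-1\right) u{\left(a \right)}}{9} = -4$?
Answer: $595$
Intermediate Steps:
$u{\left(a \right)} = 36$ ($u{\left(a \right)} = \left(-9\right) \left(-4\right) = 36$)
$I{\left(j,l \right)} = l + 2 j$
$I{\left(1,\left(-1\right) \left(-4\right) \right)} + \left(16 u{\left(-5 \right)} + 13\right) = \left(\left(-1\right) \left(-4\right) + 2 \cdot 1\right) + \left(16 \cdot 36 + 13\right) = \left(4 + 2\right) + \left(576 + 13\right) = 6 + 589 = 595$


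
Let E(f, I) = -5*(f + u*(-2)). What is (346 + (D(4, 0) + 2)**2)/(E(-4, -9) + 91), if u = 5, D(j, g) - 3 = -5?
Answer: 346/161 ≈ 2.1491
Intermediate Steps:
D(j, g) = -2 (D(j, g) = 3 - 5 = -2)
E(f, I) = 50 - 5*f (E(f, I) = -5*(f + 5*(-2)) = -5*(f - 10) = -5*(-10 + f) = 50 - 5*f)
(346 + (D(4, 0) + 2)**2)/(E(-4, -9) + 91) = (346 + (-2 + 2)**2)/((50 - 5*(-4)) + 91) = (346 + 0**2)/((50 + 20) + 91) = (346 + 0)/(70 + 91) = 346/161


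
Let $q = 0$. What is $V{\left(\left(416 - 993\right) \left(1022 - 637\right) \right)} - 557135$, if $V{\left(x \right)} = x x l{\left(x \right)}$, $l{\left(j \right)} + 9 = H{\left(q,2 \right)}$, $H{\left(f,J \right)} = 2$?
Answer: $-345439364310$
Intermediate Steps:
$l{\left(j \right)} = -7$ ($l{\left(j \right)} = -9 + 2 = -7$)
$V{\left(x \right)} = - 7 x^{2}$ ($V{\left(x \right)} = x x \left(-7\right) = x^{2} \left(-7\right) = - 7 x^{2}$)
$V{\left(\left(416 - 993\right) \left(1022 - 637\right) \right)} - 557135 = - 7 \left(\left(416 - 993\right) \left(1022 - 637\right)\right)^{2} - 557135 = - 7 \left(\left(-577\right) 385\right)^{2} - 557135 = - 7 \left(-222145\right)^{2} - 557135 = \left(-7\right) 49348401025 - 557135 = -345438807175 - 557135 = -345439364310$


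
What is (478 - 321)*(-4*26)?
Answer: -16328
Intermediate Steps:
(478 - 321)*(-4*26) = 157*(-104) = -16328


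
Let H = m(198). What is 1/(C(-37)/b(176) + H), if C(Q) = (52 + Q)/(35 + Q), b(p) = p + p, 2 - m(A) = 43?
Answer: -704/28879 ≈ -0.024378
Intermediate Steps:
m(A) = -41 (m(A) = 2 - 1*43 = 2 - 43 = -41)
H = -41
b(p) = 2*p
C(Q) = (52 + Q)/(35 + Q)
1/(C(-37)/b(176) + H) = 1/(((52 - 37)/(35 - 37))/((2*176)) - 41) = 1/((15/(-2))/352 - 41) = 1/(-1/2*15*(1/352) - 41) = 1/(-15/2*1/352 - 41) = 1/(-15/704 - 41) = 1/(-28879/704) = -704/28879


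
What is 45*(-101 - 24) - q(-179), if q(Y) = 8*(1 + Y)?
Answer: -4201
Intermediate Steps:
q(Y) = 8 + 8*Y
45*(-101 - 24) - q(-179) = 45*(-101 - 24) - (8 + 8*(-179)) = 45*(-125) - (8 - 1432) = -5625 - 1*(-1424) = -5625 + 1424 = -4201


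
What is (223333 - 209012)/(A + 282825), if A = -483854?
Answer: -14321/201029 ≈ -0.071239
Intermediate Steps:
(223333 - 209012)/(A + 282825) = (223333 - 209012)/(-483854 + 282825) = 14321/(-201029) = 14321*(-1/201029) = -14321/201029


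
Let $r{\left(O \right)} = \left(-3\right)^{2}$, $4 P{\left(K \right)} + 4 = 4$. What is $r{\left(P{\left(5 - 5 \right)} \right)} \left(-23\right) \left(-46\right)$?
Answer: $9522$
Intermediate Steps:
$P{\left(K \right)} = 0$ ($P{\left(K \right)} = -1 + \frac{1}{4} \cdot 4 = -1 + 1 = 0$)
$r{\left(O \right)} = 9$
$r{\left(P{\left(5 - 5 \right)} \right)} \left(-23\right) \left(-46\right) = 9 \left(-23\right) \left(-46\right) = \left(-207\right) \left(-46\right) = 9522$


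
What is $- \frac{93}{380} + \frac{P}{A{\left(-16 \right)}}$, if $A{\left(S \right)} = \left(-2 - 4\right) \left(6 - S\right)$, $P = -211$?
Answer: $\frac{4244}{3135} \approx 1.3537$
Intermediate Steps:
$A{\left(S \right)} = -36 + 6 S$ ($A{\left(S \right)} = - 6 \left(6 - S\right) = -36 + 6 S$)
$- \frac{93}{380} + \frac{P}{A{\left(-16 \right)}} = - \frac{93}{380} - \frac{211}{-36 + 6 \left(-16\right)} = \left(-93\right) \frac{1}{380} - \frac{211}{-36 - 96} = - \frac{93}{380} - \frac{211}{-132} = - \frac{93}{380} - - \frac{211}{132} = - \frac{93}{380} + \frac{211}{132} = \frac{4244}{3135}$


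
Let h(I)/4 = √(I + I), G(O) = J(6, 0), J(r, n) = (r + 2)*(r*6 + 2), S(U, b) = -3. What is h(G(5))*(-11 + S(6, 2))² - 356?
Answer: -356 + 3136*√38 ≈ 18976.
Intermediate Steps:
J(r, n) = (2 + r)*(2 + 6*r) (J(r, n) = (2 + r)*(6*r + 2) = (2 + r)*(2 + 6*r))
G(O) = 304 (G(O) = 4 + 6*6² + 14*6 = 4 + 6*36 + 84 = 4 + 216 + 84 = 304)
h(I) = 4*√2*√I (h(I) = 4*√(I + I) = 4*√(2*I) = 4*(√2*√I) = 4*√2*√I)
h(G(5))*(-11 + S(6, 2))² - 356 = (4*√2*√304)*(-11 - 3)² - 356 = (4*√2*(4*√19))*(-14)² - 356 = (16*√38)*196 - 356 = 3136*√38 - 356 = -356 + 3136*√38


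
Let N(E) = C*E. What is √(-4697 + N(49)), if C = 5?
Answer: 2*I*√1113 ≈ 66.723*I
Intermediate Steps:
N(E) = 5*E
√(-4697 + N(49)) = √(-4697 + 5*49) = √(-4697 + 245) = √(-4452) = 2*I*√1113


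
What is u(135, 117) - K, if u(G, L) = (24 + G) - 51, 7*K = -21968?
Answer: 22724/7 ≈ 3246.3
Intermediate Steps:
K = -21968/7 (K = (⅐)*(-21968) = -21968/7 ≈ -3138.3)
u(G, L) = -27 + G
u(135, 117) - K = (-27 + 135) - 1*(-21968/7) = 108 + 21968/7 = 22724/7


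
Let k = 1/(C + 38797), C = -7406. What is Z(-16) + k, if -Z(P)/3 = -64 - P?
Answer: 4520305/31391 ≈ 144.00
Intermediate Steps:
Z(P) = 192 + 3*P (Z(P) = -3*(-64 - P) = 192 + 3*P)
k = 1/31391 (k = 1/(-7406 + 38797) = 1/31391 ≈ 3.1856e-5)
Z(-16) + k = (192 + 3*(-16)) + 1/31391 = (192 - 48) + 1/31391 = 144 + 1/31391 = 4520305/31391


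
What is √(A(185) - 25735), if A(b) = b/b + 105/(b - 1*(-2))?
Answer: I*√899872611/187 ≈ 160.42*I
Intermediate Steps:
A(b) = 1 + 105/(2 + b) (A(b) = 1 + 105/(b + 2) = 1 + 105/(2 + b))
√(A(185) - 25735) = √((107 + 185)/(2 + 185) - 25735) = √(292/187 - 25735) = √(-4812153/187) = I*√899872611/187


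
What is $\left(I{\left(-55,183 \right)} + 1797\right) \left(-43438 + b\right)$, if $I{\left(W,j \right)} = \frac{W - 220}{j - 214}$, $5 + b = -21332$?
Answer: $- \frac{3626234050}{31} \approx -1.1698 \cdot 10^{8}$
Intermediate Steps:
$b = -21337$ ($b = -5 - 21332 = -21337$)
$I{\left(W,j \right)} = \frac{-220 + W}{-214 + j}$
$\left(I{\left(-55,183 \right)} + 1797\right) \left(-43438 + b\right) = \left(\frac{-220 - 55}{-214 + 183} + 1797\right) \left(-43438 - 21337\right) = \left(\frac{1}{-31} \left(-275\right) + 1797\right) \left(-64775\right) = \left(\left(- \frac{1}{31}\right) \left(-275\right) + 1797\right) \left(-64775\right) = \left(\frac{275}{31} + 1797\right) \left(-64775\right) = \frac{55982}{31} \left(-64775\right) = - \frac{3626234050}{31}$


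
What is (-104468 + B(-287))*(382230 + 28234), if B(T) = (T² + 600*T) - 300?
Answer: -79875883936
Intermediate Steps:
B(T) = -300 + T² + 600*T
(-104468 + B(-287))*(382230 + 28234) = (-104468 + (-300 + (-287)² + 600*(-287)))*(382230 + 28234) = (-104468 + (-300 + 82369 - 172200))*410464 = (-104468 - 90131)*410464 = -194599*410464 = -79875883936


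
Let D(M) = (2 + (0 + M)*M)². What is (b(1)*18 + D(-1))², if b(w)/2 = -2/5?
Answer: 729/25 ≈ 29.160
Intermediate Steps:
b(w) = -⅘ (b(w) = 2*(-2/5) = 2*(-2*⅕) = 2*(-⅖) = -⅘)
D(M) = (2 + M²)² (D(M) = (2 + M*M)² = (2 + M²)²)
(b(1)*18 + D(-1))² = (-⅘*18 + (2 + (-1)²)²)² = (-72/5 + (2 + 1)²)² = (-72/5 + 3²)² = (-72/5 + 9)² = (-27/5)² = 729/25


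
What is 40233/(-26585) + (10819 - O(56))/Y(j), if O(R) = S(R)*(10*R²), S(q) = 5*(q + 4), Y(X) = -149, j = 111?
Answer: 249818062168/3961165 ≈ 63067.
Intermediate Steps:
S(q) = 20 + 5*q (S(q) = 5*(4 + q) = 20 + 5*q)
O(R) = 10*R²*(20 + 5*R) (O(R) = (20 + 5*R)*(10*R²) = 10*R²*(20 + 5*R))
40233/(-26585) + (10819 - O(56))/Y(j) = 40233/(-26585) + (10819 - 50*56²*(4 + 56))/(-149) = 40233*(-1/26585) + (10819 - 50*3136*60)*(-1/149) = -40233/26585 + (10819 - 1*9408000)*(-1/149) = -40233/26585 + (10819 - 9408000)*(-1/149) = -40233/26585 - 9397181*(-1/149) = -40233/26585 + 9397181/149 = 249818062168/3961165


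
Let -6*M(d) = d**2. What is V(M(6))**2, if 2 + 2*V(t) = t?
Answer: 16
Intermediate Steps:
M(d) = -d**2/6
V(t) = -1 + t/2
V(M(6))**2 = (-1 + (-1/6*6**2)/2)**2 = (-1 + (-1/6*36)/2)**2 = (-1 + (1/2)*(-6))**2 = (-1 - 3)**2 = (-4)**2 = 16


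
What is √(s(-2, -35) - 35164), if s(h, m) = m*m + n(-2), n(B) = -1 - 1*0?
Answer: 2*I*√8485 ≈ 184.23*I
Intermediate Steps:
n(B) = -1 (n(B) = -1 + 0 = -1)
s(h, m) = -1 + m² (s(h, m) = m*m - 1 = m² - 1 = -1 + m²)
√(s(-2, -35) - 35164) = √((-1 + (-35)²) - 35164) = √((-1 + 1225) - 35164) = √(1224 - 35164) = √(-33940) = 2*I*√8485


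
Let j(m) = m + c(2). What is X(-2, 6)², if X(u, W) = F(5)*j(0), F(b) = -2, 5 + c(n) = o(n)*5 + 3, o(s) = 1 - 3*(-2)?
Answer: 4356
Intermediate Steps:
o(s) = 7 (o(s) = 1 + 6 = 7)
c(n) = 33 (c(n) = -5 + (7*5 + 3) = -5 + (35 + 3) = -5 + 38 = 33)
j(m) = 33 + m (j(m) = m + 33 = 33 + m)
X(u, W) = -66 (X(u, W) = -2*(33 + 0) = -2*33 = -66)
X(-2, 6)² = (-66)² = 4356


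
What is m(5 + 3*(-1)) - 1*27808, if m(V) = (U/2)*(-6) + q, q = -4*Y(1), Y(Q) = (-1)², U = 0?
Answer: -27812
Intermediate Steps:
Y(Q) = 1
q = -4 (q = -4*1 = -4)
m(V) = -4 (m(V) = (0/2)*(-6) - 4 = (0*(½))*(-6) - 4 = 0*(-6) - 4 = 0 - 4 = -4)
m(5 + 3*(-1)) - 1*27808 = -4 - 1*27808 = -4 - 27808 = -27812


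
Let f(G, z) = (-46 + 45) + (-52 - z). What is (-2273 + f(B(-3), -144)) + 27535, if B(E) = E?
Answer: 25353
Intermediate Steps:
f(G, z) = -53 - z (f(G, z) = -1 + (-52 - z) = -53 - z)
(-2273 + f(B(-3), -144)) + 27535 = (-2273 + (-53 - 1*(-144))) + 27535 = (-2273 + (-53 + 144)) + 27535 = (-2273 + 91) + 27535 = -2182 + 27535 = 25353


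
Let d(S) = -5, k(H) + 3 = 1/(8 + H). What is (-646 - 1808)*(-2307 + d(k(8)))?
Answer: 5673648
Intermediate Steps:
k(H) = -3 + 1/(8 + H)
(-646 - 1808)*(-2307 + d(k(8))) = (-646 - 1808)*(-2307 - 5) = -2454*(-2312) = 5673648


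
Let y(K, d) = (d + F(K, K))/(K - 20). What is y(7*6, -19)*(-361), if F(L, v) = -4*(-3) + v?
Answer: -12635/22 ≈ -574.32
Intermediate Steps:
F(L, v) = 12 + v
y(K, d) = (12 + K + d)/(-20 + K) (y(K, d) = (d + (12 + K))/(K - 20) = (12 + K + d)/(-20 + K))
y(7*6, -19)*(-361) = ((12 + 7*6 - 19)/(-20 + 7*6))*(-361) = ((12 + 42 - 19)/(-20 + 42))*(-361) = (35/22)*(-361) = -12635/22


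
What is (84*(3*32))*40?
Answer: 322560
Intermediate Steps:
(84*(3*32))*40 = (84*96)*40 = 8064*40 = 322560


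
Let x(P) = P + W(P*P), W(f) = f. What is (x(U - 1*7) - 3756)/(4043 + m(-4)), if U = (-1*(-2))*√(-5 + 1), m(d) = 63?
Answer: -1865/2053 - 26*I/2053 ≈ -0.90843 - 0.012664*I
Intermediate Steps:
U = 4*I (U = 2*√(-4) = 2*(2*I) = 4*I ≈ 4.0*I)
x(P) = P + P² (x(P) = P + P*P = P + P²)
(x(U - 1*7) - 3756)/(4043 + m(-4)) = ((4*I - 1*7)*(1 + (4*I - 1*7)) - 3756)/(4043 + 63) = ((4*I - 7)*(1 + (4*I - 7)) - 3756)/4106 = ((-7 + 4*I)*(1 + (-7 + 4*I)) - 3756)*(1/4106) = ((-7 + 4*I)*(-6 + 4*I) - 3756)*(1/4106) = (-3756 + (-7 + 4*I)*(-6 + 4*I))*(1/4106) = -1878/2053 + (-7 + 4*I)*(-6 + 4*I)/4106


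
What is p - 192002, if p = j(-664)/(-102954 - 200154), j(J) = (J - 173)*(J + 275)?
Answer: -19399222603/101036 ≈ -1.9200e+5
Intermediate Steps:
j(J) = (-173 + J)*(275 + J)
p = -108531/101036 (p = (-47575 + (-664)² + 102*(-664))/(-102954 - 200154) = (-47575 + 440896 - 67728)/(-303108) = 325593*(-1/303108) = -108531/101036 ≈ -1.0742)
p - 192002 = -108531/101036 - 192002 = -19399222603/101036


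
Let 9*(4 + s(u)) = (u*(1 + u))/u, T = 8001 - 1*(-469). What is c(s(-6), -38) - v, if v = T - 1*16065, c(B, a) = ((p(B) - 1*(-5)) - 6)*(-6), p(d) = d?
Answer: 22885/3 ≈ 7628.3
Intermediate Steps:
T = 8470 (T = 8001 + 469 = 8470)
s(u) = -35/9 + u/9 (s(u) = -4 + ((u*(1 + u))/u)/9 = -4 + (1 + u)/9 = -4 + (⅑ + u/9) = -35/9 + u/9)
c(B, a) = 6 - 6*B (c(B, a) = ((B - 1*(-5)) - 6)*(-6) = ((B + 5) - 6)*(-6) = ((5 + B) - 6)*(-6) = (-1 + B)*(-6) = 6 - 6*B)
v = -7595 (v = 8470 - 1*16065 = 8470 - 16065 = -7595)
c(s(-6), -38) - v = (6 - 6*(-35/9 + (⅑)*(-6))) - 1*(-7595) = (6 - 6*(-35/9 - ⅔)) + 7595 = (6 - 6*(-41/9)) + 7595 = (6 + 82/3) + 7595 = 100/3 + 7595 = 22885/3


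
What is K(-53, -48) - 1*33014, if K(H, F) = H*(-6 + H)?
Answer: -29887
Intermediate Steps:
K(-53, -48) - 1*33014 = -53*(-6 - 53) - 1*33014 = -53*(-59) - 33014 = 3127 - 33014 = -29887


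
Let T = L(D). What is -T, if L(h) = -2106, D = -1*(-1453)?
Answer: 2106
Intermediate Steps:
D = 1453
T = -2106
-T = -1*(-2106) = 2106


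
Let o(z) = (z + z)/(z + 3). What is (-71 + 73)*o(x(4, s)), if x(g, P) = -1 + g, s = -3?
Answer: 2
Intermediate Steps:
o(z) = 2*z/(3 + z) (o(z) = (2*z)/(3 + z) = 2*z/(3 + z))
(-71 + 73)*o(x(4, s)) = (-71 + 73)*(2*(-1 + 4)/(3 + (-1 + 4))) = 2*(2*3/(3 + 3)) = 2*(2*3/6) = 2*(2*3*(1/6)) = 2*1 = 2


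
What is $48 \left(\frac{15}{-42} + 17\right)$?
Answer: $\frac{5592}{7} \approx 798.86$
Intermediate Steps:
$48 \left(\frac{15}{-42} + 17\right) = 48 \left(15 \left(- \frac{1}{42}\right) + 17\right) = 48 \left(- \frac{5}{14} + 17\right) = 48 \cdot \frac{233}{14} = \frac{5592}{7}$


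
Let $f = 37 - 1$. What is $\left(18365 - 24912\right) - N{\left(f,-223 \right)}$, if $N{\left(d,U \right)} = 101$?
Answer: $-6648$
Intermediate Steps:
$f = 36$
$\left(18365 - 24912\right) - N{\left(f,-223 \right)} = \left(18365 - 24912\right) - 101 = -6547 - 101 = -6648$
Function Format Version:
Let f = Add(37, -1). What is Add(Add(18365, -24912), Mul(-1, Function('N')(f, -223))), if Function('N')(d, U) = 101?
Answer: -6648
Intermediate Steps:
f = 36
Add(Add(18365, -24912), Mul(-1, Function('N')(f, -223))) = Add(Add(18365, -24912), Mul(-1, 101)) = Add(-6547, -101) = -6648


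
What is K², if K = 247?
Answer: 61009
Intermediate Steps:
K² = 247² = 61009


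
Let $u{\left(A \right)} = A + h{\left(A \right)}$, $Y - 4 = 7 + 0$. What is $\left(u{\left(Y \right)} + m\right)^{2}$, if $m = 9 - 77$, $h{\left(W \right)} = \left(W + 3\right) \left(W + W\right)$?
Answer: $63001$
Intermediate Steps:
$Y = 11$ ($Y = 4 + \left(7 + 0\right) = 4 + 7 = 11$)
$h{\left(W \right)} = 2 W \left(3 + W\right)$ ($h{\left(W \right)} = \left(3 + W\right) 2 W = 2 W \left(3 + W\right)$)
$m = -68$ ($m = 9 - 77 = -68$)
$u{\left(A \right)} = A + 2 A \left(3 + A\right)$
$\left(u{\left(Y \right)} + m\right)^{2} = \left(11 \left(7 + 2 \cdot 11\right) - 68\right)^{2} = \left(11 \left(7 + 22\right) - 68\right)^{2} = \left(11 \cdot 29 - 68\right)^{2} = \left(319 - 68\right)^{2} = 251^{2} = 63001$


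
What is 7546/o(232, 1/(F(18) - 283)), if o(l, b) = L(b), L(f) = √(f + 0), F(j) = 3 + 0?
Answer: -15092*I*√70 ≈ -1.2627e+5*I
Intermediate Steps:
F(j) = 3
L(f) = √f
o(l, b) = √b
7546/o(232, 1/(F(18) - 283)) = 7546/(√(1/(3 - 283))) = 7546/(√(1/(-280))) = 7546/(√(-1/280)) = 7546/((I*√70/140)) = 7546*(-2*I*√70) = -15092*I*√70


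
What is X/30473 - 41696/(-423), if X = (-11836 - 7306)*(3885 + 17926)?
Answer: -175334504318/12890079 ≈ -13602.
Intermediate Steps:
X = -417506162 (X = -19142*21811 = -417506162)
X/30473 - 41696/(-423) = -417506162/30473 - 41696/(-423) = -417506162*1/30473 - 41696*(-1/423) = -417506162/30473 + 41696/423 = -175334504318/12890079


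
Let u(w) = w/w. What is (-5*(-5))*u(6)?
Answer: 25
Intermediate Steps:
u(w) = 1
(-5*(-5))*u(6) = -5*(-5)*1 = 25*1 = 25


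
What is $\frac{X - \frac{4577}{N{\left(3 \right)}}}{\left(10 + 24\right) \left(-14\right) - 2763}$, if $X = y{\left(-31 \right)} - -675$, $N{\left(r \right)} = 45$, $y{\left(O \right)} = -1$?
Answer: $- \frac{25753}{145755} \approx -0.17669$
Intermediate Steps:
$X = 674$ ($X = -1 - -675 = -1 + 675 = 674$)
$\frac{X - \frac{4577}{N{\left(3 \right)}}}{\left(10 + 24\right) \left(-14\right) - 2763} = \frac{674 - \frac{4577}{45}}{\left(10 + 24\right) \left(-14\right) - 2763} = \frac{674 - \frac{4577}{45}}{34 \left(-14\right) - 2763} = \frac{674 - \frac{4577}{45}}{-476 - 2763} = \frac{25753}{45 \left(-3239\right)} = \frac{25753}{45} \left(- \frac{1}{3239}\right) = - \frac{25753}{145755}$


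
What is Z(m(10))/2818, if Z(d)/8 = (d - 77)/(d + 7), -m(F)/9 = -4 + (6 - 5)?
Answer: -100/23953 ≈ -0.0041748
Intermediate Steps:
m(F) = 27 (m(F) = -9*(-4 + (6 - 5)) = -9*(-4 + 1) = -9*(-3) = 27)
Z(d) = 8*(-77 + d)/(7 + d) (Z(d) = 8*((d - 77)/(d + 7)) = 8*((-77 + d)/(7 + d)) = 8*(-77 + d)/(7 + d))
Z(m(10))/2818 = (8*(-77 + 27)/(7 + 27))/2818 = (8*(-50)/34)*(1/2818) = (8*(1/34)*(-50))*(1/2818) = -200/17*1/2818 = -100/23953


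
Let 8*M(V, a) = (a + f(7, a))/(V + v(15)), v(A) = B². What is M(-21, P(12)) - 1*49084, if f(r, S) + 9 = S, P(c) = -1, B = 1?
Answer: -7853429/160 ≈ -49084.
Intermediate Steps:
f(r, S) = -9 + S
v(A) = 1 (v(A) = 1² = 1)
M(V, a) = (-9 + 2*a)/(8*(1 + V)) (M(V, a) = ((a + (-9 + a))/(V + 1))/8 = ((-9 + 2*a)/(1 + V))/8 = (-9 + 2*a)/(8*(1 + V)))
M(-21, P(12)) - 1*49084 = (-9 + 2*(-1))/(8*(1 - 21)) - 1*49084 = (⅛)*(-9 - 2)/(-20) - 49084 = (⅛)*(-1/20)*(-11) - 49084 = 11/160 - 49084 = -7853429/160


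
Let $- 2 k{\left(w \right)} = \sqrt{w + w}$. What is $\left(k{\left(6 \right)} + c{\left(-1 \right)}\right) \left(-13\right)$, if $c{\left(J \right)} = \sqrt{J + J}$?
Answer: $13 \sqrt{3} - 13 i \sqrt{2} \approx 22.517 - 18.385 i$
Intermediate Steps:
$k{\left(w \right)} = - \frac{\sqrt{2} \sqrt{w}}{2}$ ($k{\left(w \right)} = - \frac{\sqrt{w + w}}{2} = - \frac{\sqrt{2 w}}{2} = - \frac{\sqrt{2} \sqrt{w}}{2}$)
$c{\left(J \right)} = \sqrt{2} \sqrt{J}$ ($c{\left(J \right)} = \sqrt{2 J} = \sqrt{2} \sqrt{J}$)
$\left(k{\left(6 \right)} + c{\left(-1 \right)}\right) \left(-13\right) = \left(- \frac{\sqrt{2} \sqrt{6}}{2} + \sqrt{2} \sqrt{-1}\right) \left(-13\right) = \left(- \sqrt{3} + \sqrt{2} i\right) \left(-13\right) = \left(- \sqrt{3} + i \sqrt{2}\right) \left(-13\right) = 13 \sqrt{3} - 13 i \sqrt{2}$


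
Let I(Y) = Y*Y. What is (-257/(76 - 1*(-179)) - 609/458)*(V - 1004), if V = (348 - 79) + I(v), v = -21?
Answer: 13377049/19465 ≈ 687.24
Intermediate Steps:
I(Y) = Y²
V = 710 (V = (348 - 79) + (-21)² = 269 + 441 = 710)
(-257/(76 - 1*(-179)) - 609/458)*(V - 1004) = (-257/(76 - 1*(-179)) - 609/458)*(710 - 1004) = (-257/(76 + 179) - 609*1/458)*(-294) = (-257/255 - 609/458)*(-294) = -273001/116790*(-294) = 13377049/19465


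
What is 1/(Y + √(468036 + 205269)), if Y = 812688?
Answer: 270896/220153704013 - √673305/660461112039 ≈ 1.2292e-6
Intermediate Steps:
1/(Y + √(468036 + 205269)) = 1/(812688 + √(468036 + 205269)) = 1/(812688 + √673305)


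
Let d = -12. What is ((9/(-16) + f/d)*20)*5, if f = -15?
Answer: 275/4 ≈ 68.750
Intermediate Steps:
((9/(-16) + f/d)*20)*5 = ((9/(-16) - 15/(-12))*20)*5 = ((9*(-1/16) - 15*(-1/12))*20)*5 = ((-9/16 + 5/4)*20)*5 = ((11/16)*20)*5 = (55/4)*5 = 275/4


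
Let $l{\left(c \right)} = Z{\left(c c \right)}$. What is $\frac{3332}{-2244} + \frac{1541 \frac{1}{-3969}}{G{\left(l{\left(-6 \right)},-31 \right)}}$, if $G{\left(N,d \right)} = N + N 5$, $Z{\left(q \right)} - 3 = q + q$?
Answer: $- \frac{29189101}{19646550} \approx -1.4857$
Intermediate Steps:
$Z{\left(q \right)} = 3 + 2 q$ ($Z{\left(q \right)} = 3 + \left(q + q\right) = 3 + 2 q$)
$l{\left(c \right)} = 3 + 2 c^{2}$ ($l{\left(c \right)} = 3 + 2 c c = 3 + 2 c^{2}$)
$G{\left(N,d \right)} = 6 N$ ($G{\left(N,d \right)} = N + 5 N = 6 N$)
$\frac{3332}{-2244} + \frac{1541 \frac{1}{-3969}}{G{\left(l{\left(-6 \right)},-31 \right)}} = \frac{3332}{-2244} + \frac{1541 \frac{1}{-3969}}{6 \left(3 + 2 \left(-6\right)^{2}\right)} = 3332 \left(- \frac{1}{2244}\right) + \frac{1541 \left(- \frac{1}{3969}\right)}{6 \left(3 + 2 \cdot 36\right)} = - \frac{49}{33} - \frac{1541}{3969 \cdot 6 \left(3 + 72\right)} = - \frac{49}{33} - \frac{1541}{3969 \cdot 6 \cdot 75} = - \frac{49}{33} - \frac{1541}{3969 \cdot 450} = - \frac{49}{33} - \frac{1541}{1786050} = - \frac{29189101}{19646550}$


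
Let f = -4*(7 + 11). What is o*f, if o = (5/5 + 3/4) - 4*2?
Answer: 450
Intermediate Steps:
f = -72 (f = -4*18 = -72)
o = -25/4 (o = (5*(⅕) + 3*(¼)) - 8 = (1 + ¾) - 8 = 7/4 - 8 = -25/4 ≈ -6.2500)
o*f = -25/4*(-72) = 450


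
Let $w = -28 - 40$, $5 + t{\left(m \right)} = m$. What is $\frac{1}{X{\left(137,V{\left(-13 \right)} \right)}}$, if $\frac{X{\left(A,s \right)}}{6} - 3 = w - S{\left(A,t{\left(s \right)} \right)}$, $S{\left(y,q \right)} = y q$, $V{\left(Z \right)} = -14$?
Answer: $\frac{1}{15228} \approx 6.5668 \cdot 10^{-5}$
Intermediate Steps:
$t{\left(m \right)} = -5 + m$
$w = -68$ ($w = -28 - 40 = -68$)
$S{\left(y,q \right)} = q y$
$X{\left(A,s \right)} = -390 - 6 A \left(-5 + s\right)$ ($X{\left(A,s \right)} = 18 + 6 \left(-68 - \left(-5 + s\right) A\right) = 18 + 6 \left(-68 - A \left(-5 + s\right)\right) = 18 - \left(408 + 6 A \left(-5 + s\right)\right) = -390 - 6 A \left(-5 + s\right)$)
$\frac{1}{X{\left(137,V{\left(-13 \right)} \right)}} = \frac{1}{-390 - 822 \left(-5 - 14\right)} = \frac{1}{-390 - 822 \left(-19\right)} = \frac{1}{-390 + 15618} = \frac{1}{15228}$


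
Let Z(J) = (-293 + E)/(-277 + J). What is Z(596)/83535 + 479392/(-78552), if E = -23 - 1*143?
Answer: -532279728127/87217807545 ≈ -6.1029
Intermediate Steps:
E = -166 (E = -23 - 143 = -166)
Z(J) = -459/(-277 + J) (Z(J) = (-293 - 166)/(-277 + J) = -459/(-277 + J))
Z(596)/83535 + 479392/(-78552) = -459/(-277 + 596)/83535 + 479392/(-78552) = -459/319*(1/83535) + 479392*(-1/78552) = -459*1/319*(1/83535) - 59924/9819 = -459/319*1/83535 - 59924/9819 = -153/8882555 - 59924/9819 = -532279728127/87217807545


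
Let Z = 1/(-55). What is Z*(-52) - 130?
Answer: -7098/55 ≈ -129.05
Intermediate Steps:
Z = -1/55 ≈ -0.018182
Z*(-52) - 130 = -1/55*(-52) - 130 = 52/55 - 130 = -7098/55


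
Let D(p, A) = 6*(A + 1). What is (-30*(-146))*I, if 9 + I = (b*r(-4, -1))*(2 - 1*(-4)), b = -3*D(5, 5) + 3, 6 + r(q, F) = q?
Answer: 27554580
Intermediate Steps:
r(q, F) = -6 + q
D(p, A) = 6 + 6*A (D(p, A) = 6*(1 + A) = 6 + 6*A)
b = -105 (b = -3*(6 + 6*5) + 3 = -3*(6 + 30) + 3 = -3*36 + 3 = -108 + 3 = -105)
I = 6291 (I = -9 + (-105*(-6 - 4))*(2 - 1*(-4)) = -9 + (-105*(-10))*(2 + 4) = -9 + 1050*6 = -9 + 6300 = 6291)
(-30*(-146))*I = -30*(-146)*6291 = 4380*6291 = 27554580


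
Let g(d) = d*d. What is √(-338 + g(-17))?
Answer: 7*I ≈ 7.0*I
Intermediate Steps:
g(d) = d²
√(-338 + g(-17)) = √(-338 + (-17)²) = √(-338 + 289) = √(-49) = 7*I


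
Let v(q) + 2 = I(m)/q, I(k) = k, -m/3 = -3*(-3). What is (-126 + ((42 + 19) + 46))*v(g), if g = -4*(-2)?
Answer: 817/8 ≈ 102.13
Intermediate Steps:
m = -27 (m = -(-9)*(-3) = -3*9 = -27)
g = 8
v(q) = -2 - 27/q
(-126 + ((42 + 19) + 46))*v(g) = (-126 + ((42 + 19) + 46))*(-2 - 27/8) = (-126 + (61 + 46))*(-2 - 27*1/8) = (-126 + 107)*(-2 - 27/8) = -19*(-43/8) = 817/8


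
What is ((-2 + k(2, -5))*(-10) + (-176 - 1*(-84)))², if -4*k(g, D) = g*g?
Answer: 3844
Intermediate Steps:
k(g, D) = -g²/4 (k(g, D) = -g*g/4 = -g²/4)
((-2 + k(2, -5))*(-10) + (-176 - 1*(-84)))² = ((-2 - ¼*2²)*(-10) + (-176 - 1*(-84)))² = ((-2 - ¼*4)*(-10) + (-176 + 84))² = ((-2 - 1)*(-10) - 92)² = (-3*(-10) - 92)² = (30 - 92)² = (-62)² = 3844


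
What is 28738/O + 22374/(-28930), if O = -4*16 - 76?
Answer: -758657/3682 ≈ -206.04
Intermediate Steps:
O = -140 (O = -64 - 76 = -140)
28738/O + 22374/(-28930) = 28738/(-140) + 22374/(-28930) = 28738*(-1/140) + 22374*(-1/28930) = -14369/70 - 1017/1315 = -758657/3682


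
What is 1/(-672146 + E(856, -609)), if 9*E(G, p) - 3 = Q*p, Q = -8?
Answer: -3/2014813 ≈ -1.4890e-6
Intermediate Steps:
E(G, p) = ⅓ - 8*p/9 (E(G, p) = ⅓ + (-8*p)/9 = ⅓ - 8*p/9)
1/(-672146 + E(856, -609)) = 1/(-672146 + (⅓ - 8/9*(-609))) = 1/(-672146 + (⅓ + 1624/3)) = 1/(-672146 + 1625/3) = 1/(-2014813/3) = -3/2014813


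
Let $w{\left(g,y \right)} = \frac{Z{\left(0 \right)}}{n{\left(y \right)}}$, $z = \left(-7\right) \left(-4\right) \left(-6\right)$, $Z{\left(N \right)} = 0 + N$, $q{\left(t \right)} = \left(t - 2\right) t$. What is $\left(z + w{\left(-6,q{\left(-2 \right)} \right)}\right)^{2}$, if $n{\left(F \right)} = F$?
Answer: $28224$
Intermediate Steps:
$q{\left(t \right)} = t \left(-2 + t\right)$ ($q{\left(t \right)} = \left(t - 2\right) t = \left(-2 + t\right) t = t \left(-2 + t\right)$)
$Z{\left(N \right)} = N$
$z = -168$ ($z = 28 \left(-6\right) = -168$)
$w{\left(g,y \right)} = 0$ ($w{\left(g,y \right)} = \frac{0}{y} = 0$)
$\left(z + w{\left(-6,q{\left(-2 \right)} \right)}\right)^{2} = \left(-168 + 0\right)^{2} = \left(-168\right)^{2} = 28224$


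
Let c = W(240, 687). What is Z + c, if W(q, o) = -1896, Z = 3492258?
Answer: 3490362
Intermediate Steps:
c = -1896
Z + c = 3492258 - 1896 = 3490362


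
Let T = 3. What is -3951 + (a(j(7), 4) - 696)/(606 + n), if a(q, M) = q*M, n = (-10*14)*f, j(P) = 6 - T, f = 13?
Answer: -2397915/607 ≈ -3950.4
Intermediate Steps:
j(P) = 3 (j(P) = 6 - 1*3 = 6 - 3 = 3)
n = -1820 (n = -10*14*13 = -140*13 = -1820)
a(q, M) = M*q
-3951 + (a(j(7), 4) - 696)/(606 + n) = -3951 + (4*3 - 696)/(606 - 1820) = -3951 + (12 - 696)/(-1214) = -3951 - 684*(-1/1214) = -3951 + 342/607 = -2397915/607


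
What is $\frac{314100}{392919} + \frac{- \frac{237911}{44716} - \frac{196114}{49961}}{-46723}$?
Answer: $\frac{10931480013141263035}{13671197758447136404} \approx 0.7996$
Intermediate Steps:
$\frac{314100}{392919} + \frac{- \frac{237911}{44716} - \frac{196114}{49961}}{-46723} = 314100 \cdot \frac{1}{392919} + \left(\left(-237911\right) \frac{1}{44716} - \frac{196114}{49961}\right) \left(- \frac{1}{46723}\right) = \frac{104700}{130973} + \left(- \frac{237911}{44716} - \frac{196114}{49961}\right) \left(- \frac{1}{46723}\right) = \frac{104700}{130973} - - \frac{20655705095}{104381802038948} = \frac{104700}{130973} + \frac{20655705095}{104381802038948} = \frac{10931480013141263035}{13671197758447136404}$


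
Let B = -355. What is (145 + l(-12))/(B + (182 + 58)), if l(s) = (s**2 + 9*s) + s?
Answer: -169/115 ≈ -1.4696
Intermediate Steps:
l(s) = s**2 + 10*s
(145 + l(-12))/(B + (182 + 58)) = (145 - 12*(10 - 12))/(-355 + (182 + 58)) = (145 - 12*(-2))/(-355 + 240) = (145 + 24)/(-115) = 169*(-1/115) = -169/115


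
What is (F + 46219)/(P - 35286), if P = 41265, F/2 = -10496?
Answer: 8409/1993 ≈ 4.2193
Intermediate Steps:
F = -20992 (F = 2*(-10496) = -20992)
(F + 46219)/(P - 35286) = (-20992 + 46219)/(41265 - 35286) = 25227/5979 = 25227*(1/5979) = 8409/1993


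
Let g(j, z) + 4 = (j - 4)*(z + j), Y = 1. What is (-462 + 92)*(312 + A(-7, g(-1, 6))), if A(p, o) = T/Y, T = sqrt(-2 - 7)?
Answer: -115440 - 1110*I ≈ -1.1544e+5 - 1110.0*I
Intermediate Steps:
T = 3*I (T = sqrt(-9) = 3*I ≈ 3.0*I)
g(j, z) = -4 + (-4 + j)*(j + z) (g(j, z) = -4 + (j - 4)*(z + j) = -4 + (-4 + j)*(j + z))
A(p, o) = 3*I (A(p, o) = (3*I)/1 = (3*I)*1 = 3*I)
(-462 + 92)*(312 + A(-7, g(-1, 6))) = (-462 + 92)*(312 + 3*I) = -370*(312 + 3*I) = -115440 - 1110*I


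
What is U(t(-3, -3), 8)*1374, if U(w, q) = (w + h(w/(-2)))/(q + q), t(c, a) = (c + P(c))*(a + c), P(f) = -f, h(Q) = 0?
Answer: 0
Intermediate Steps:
t(c, a) = 0 (t(c, a) = (c - c)*(a + c) = 0*(a + c) = 0)
U(w, q) = w/(2*q) (U(w, q) = (w + 0)/(q + q) = w/((2*q)) = w*(1/(2*q)) = w/(2*q))
U(t(-3, -3), 8)*1374 = ((½)*0/8)*1374 = ((½)*0*(⅛))*1374 = 0*1374 = 0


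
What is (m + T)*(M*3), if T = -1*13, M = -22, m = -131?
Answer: 9504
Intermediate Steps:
T = -13
(m + T)*(M*3) = (-131 - 13)*(-22*3) = -144*(-66) = 9504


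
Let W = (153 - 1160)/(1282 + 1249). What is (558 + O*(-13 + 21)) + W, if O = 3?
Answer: 1472035/2531 ≈ 581.60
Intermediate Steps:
W = -1007/2531 ≈ -0.39787
(558 + O*(-13 + 21)) + W = (558 + 3*(-13 + 21)) - 1007/2531 = (558 + 3*8) - 1007/2531 = (558 + 24) - 1007/2531 = 582 - 1007/2531 = 1472035/2531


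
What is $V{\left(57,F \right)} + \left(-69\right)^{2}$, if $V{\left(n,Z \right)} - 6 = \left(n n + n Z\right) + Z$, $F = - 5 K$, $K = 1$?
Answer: $7726$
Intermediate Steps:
$F = -5$ ($F = \left(-5\right) 1 = -5$)
$V{\left(n,Z \right)} = 6 + Z + n^{2} + Z n$ ($V{\left(n,Z \right)} = 6 + \left(\left(n n + n Z\right) + Z\right) = 6 + \left(\left(n^{2} + Z n\right) + Z\right) = 6 + \left(Z + n^{2} + Z n\right) = 6 + Z + n^{2} + Z n$)
$V{\left(57,F \right)} + \left(-69\right)^{2} = \left(6 - 5 + 57^{2} - 285\right) + \left(-69\right)^{2} = \left(6 - 5 + 3249 - 285\right) + 4761 = 2965 + 4761 = 7726$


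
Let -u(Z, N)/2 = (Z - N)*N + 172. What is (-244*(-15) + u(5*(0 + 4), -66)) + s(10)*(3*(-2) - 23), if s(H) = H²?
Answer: 11768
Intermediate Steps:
u(Z, N) = -344 - 2*N*(Z - N) (u(Z, N) = -2*((Z - N)*N + 172) = -2*(N*(Z - N) + 172) = -2*(172 + N*(Z - N)) = -344 - 2*N*(Z - N))
(-244*(-15) + u(5*(0 + 4), -66)) + s(10)*(3*(-2) - 23) = (-244*(-15) + (-344 + 2*(-66)² - 2*(-66)*5*(0 + 4))) + 10²*(3*(-2) - 23) = (3660 + (-344 + 2*4356 - 2*(-66)*5*4)) + 100*(-6 - 23) = (3660 + (-344 + 8712 - 2*(-66)*20)) + 100*(-29) = (3660 + (-344 + 8712 + 2640)) - 2900 = (3660 + 11008) - 2900 = 14668 - 2900 = 11768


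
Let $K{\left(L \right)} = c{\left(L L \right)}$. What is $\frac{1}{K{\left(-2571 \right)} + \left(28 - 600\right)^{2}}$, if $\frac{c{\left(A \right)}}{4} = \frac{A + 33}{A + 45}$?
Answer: $\frac{1101681}{360456803020} \approx 3.0563 \cdot 10^{-6}$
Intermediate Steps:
$c{\left(A \right)} = \frac{4 \left(33 + A\right)}{45 + A}$ ($c{\left(A \right)} = 4 \frac{A + 33}{A + 45} = 4 \frac{33 + A}{45 + A} = \frac{4 \left(33 + A\right)}{45 + A}$)
$K{\left(L \right)} = \frac{4 \left(33 + L^{2}\right)}{45 + L^{2}}$ ($K{\left(L \right)} = \frac{4 \left(33 + L L\right)}{45 + L L} = \frac{4 \left(33 + L^{2}\right)}{45 + L^{2}}$)
$\frac{1}{K{\left(-2571 \right)} + \left(28 - 600\right)^{2}} = \frac{1}{\frac{4 \left(33 + \left(-2571\right)^{2}\right)}{45 + \left(-2571\right)^{2}} + \left(28 - 600\right)^{2}} = \frac{1}{\frac{4 \left(33 + 6610041\right)}{45 + 6610041} + \left(-572\right)^{2}} = \frac{1}{4 \cdot \frac{1}{6610086} \cdot 6610074 + 327184} = \frac{1}{\frac{4406716}{1101681} + 327184} = \frac{1}{\frac{360456803020}{1101681}} = \frac{1101681}{360456803020}$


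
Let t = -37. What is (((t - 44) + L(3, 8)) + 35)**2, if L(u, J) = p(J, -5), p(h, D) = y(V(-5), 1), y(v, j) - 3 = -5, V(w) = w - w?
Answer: 2304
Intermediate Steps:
V(w) = 0
y(v, j) = -2 (y(v, j) = 3 - 5 = -2)
p(h, D) = -2
L(u, J) = -2
(((t - 44) + L(3, 8)) + 35)**2 = (((-37 - 44) - 2) + 35)**2 = ((-81 - 2) + 35)**2 = (-83 + 35)**2 = (-48)**2 = 2304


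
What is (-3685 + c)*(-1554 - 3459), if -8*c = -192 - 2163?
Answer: 135977625/8 ≈ 1.6997e+7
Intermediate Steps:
c = 2355/8 (c = -(-192 - 2163)/8 = -⅛*(-2355) = 2355/8 ≈ 294.38)
(-3685 + c)*(-1554 - 3459) = (-3685 + 2355/8)*(-1554 - 3459) = -27125/8*(-5013) = 135977625/8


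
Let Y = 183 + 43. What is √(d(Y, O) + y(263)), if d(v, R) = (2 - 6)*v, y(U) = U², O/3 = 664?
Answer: 3*√7585 ≈ 261.28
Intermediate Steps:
O = 1992 (O = 3*664 = 1992)
Y = 226
d(v, R) = -4*v
√(d(Y, O) + y(263)) = √(-4*226 + 263²) = √(-904 + 69169) = √68265 = 3*√7585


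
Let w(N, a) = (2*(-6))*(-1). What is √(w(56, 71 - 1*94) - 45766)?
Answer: I*√45754 ≈ 213.9*I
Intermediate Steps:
w(N, a) = 12 (w(N, a) = -12*(-1) = 12)
√(w(56, 71 - 1*94) - 45766) = √(12 - 45766) = √(-45754) = I*√45754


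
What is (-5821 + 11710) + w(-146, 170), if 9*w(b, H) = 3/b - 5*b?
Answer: 7844723/1314 ≈ 5970.1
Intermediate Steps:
w(b, H) = -5*b/9 + 1/(3*b) (w(b, H) = (3/b - 5*b)/9 = (-5*b + 3/b)/9 = -5*b/9 + 1/(3*b))
(-5821 + 11710) + w(-146, 170) = (-5821 + 11710) + (1/9)*(3 - 5*(-146)**2)/(-146) = 5889 + (1/9)*(-1/146)*(3 - 5*21316) = 5889 + (1/9)*(-1/146)*(3 - 106580) = 5889 + (1/9)*(-1/146)*(-106577) = 5889 + 106577/1314 = 7844723/1314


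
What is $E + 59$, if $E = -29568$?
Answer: $-29509$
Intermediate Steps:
$E + 59 = -29568 + 59 = -29509$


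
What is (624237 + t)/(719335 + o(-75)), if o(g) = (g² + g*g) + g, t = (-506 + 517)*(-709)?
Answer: 308219/365255 ≈ 0.84385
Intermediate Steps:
t = -7799 (t = 11*(-709) = -7799)
o(g) = g + 2*g² (o(g) = (g² + g²) + g = 2*g² + g = g + 2*g²)
(624237 + t)/(719335 + o(-75)) = (624237 - 7799)/(719335 - 75*(1 + 2*(-75))) = 616438/(719335 - 75*(1 - 150)) = 616438/(719335 - 75*(-149)) = 616438/(719335 + 11175) = 616438/730510 = 616438*(1/730510) = 308219/365255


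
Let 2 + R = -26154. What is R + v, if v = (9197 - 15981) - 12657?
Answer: -45597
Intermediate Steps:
R = -26156 (R = -2 - 26154 = -26156)
v = -19441 (v = -6784 - 12657 = -19441)
R + v = -26156 - 19441 = -45597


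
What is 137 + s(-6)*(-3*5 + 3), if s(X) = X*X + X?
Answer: -223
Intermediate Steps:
s(X) = X + X² (s(X) = X² + X = X + X²)
137 + s(-6)*(-3*5 + 3) = 137 + (-6*(1 - 6))*(-3*5 + 3) = 137 + (-6*(-5))*(-15 + 3) = 137 + 30*(-12) = 137 - 360 = -223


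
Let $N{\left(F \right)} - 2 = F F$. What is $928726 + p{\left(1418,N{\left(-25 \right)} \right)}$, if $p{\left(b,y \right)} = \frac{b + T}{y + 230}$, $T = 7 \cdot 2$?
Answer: $\frac{795919614}{857} \approx 9.2873 \cdot 10^{5}$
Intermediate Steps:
$T = 14$
$N{\left(F \right)} = 2 + F^{2}$ ($N{\left(F \right)} = 2 + F F = 2 + F^{2}$)
$p{\left(b,y \right)} = \frac{14 + b}{230 + y}$ ($p{\left(b,y \right)} = \frac{b + 14}{y + 230} = \frac{14 + b}{230 + y}$)
$928726 + p{\left(1418,N{\left(-25 \right)} \right)} = 928726 + \frac{14 + 1418}{230 + \left(2 + \left(-25\right)^{2}\right)} = 928726 + \frac{1}{230 + \left(2 + 625\right)} 1432 = 928726 + \frac{1}{230 + 627} \cdot 1432 = 928726 + \frac{1}{857} \cdot 1432 = 928726 + \frac{1432}{857} = \frac{795919614}{857}$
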